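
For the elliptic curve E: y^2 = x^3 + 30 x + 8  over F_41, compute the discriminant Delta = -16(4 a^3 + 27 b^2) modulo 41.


4 a^3 + 27 b^2 = 4*30^3 + 27*8^2 = 108000 + 1728 = 109728
Delta = -16 * (109728) = -1755648
Delta mod 41 = 13

Delta = 13 (mod 41)


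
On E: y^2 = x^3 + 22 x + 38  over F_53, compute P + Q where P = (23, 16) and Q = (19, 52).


P != Q, so use the chord formula.
s = (y2 - y1) / (x2 - x1) = (36) / (49) mod 53 = 44
x3 = s^2 - x1 - x2 mod 53 = 44^2 - 23 - 19 = 39
y3 = s (x1 - x3) - y1 mod 53 = 44 * (23 - 39) - 16 = 22

P + Q = (39, 22)


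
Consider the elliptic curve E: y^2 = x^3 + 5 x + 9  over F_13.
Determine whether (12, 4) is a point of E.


Check whether y^2 = x^3 + 5 x + 9 (mod 13) for (x, y) = (12, 4).
LHS: y^2 = 4^2 mod 13 = 3
RHS: x^3 + 5 x + 9 = 12^3 + 5*12 + 9 mod 13 = 3
LHS = RHS

Yes, on the curve


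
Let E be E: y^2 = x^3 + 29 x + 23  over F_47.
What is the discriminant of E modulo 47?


4 a^3 + 27 b^2 = 4*29^3 + 27*23^2 = 97556 + 14283 = 111839
Delta = -16 * (111839) = -1789424
Delta mod 47 = 7

Delta = 7 (mod 47)


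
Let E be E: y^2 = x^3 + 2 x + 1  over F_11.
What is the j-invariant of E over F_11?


Delta = -16(4 a^3 + 27 b^2) mod 11 = 2
-1728 * (4 a)^3 = -1728 * (4*2)^3 mod 11 = 5
j = 5 * 2^(-1) mod 11 = 8

j = 8 (mod 11)


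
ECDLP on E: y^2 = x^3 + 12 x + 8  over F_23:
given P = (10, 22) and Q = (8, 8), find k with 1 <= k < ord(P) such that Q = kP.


Enumerate multiples of P until we hit Q = (8, 8):
  1P = (10, 22)
  2P = (5, 3)
  3P = (16, 15)
  4P = (22, 15)
  5P = (3, 18)
  6P = (0, 10)
  7P = (8, 8)
Match found at i = 7.

k = 7


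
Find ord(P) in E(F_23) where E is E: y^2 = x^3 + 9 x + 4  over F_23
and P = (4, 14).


Compute successive multiples of P until we hit O:
  1P = (4, 14)
  2P = (18, 15)
  3P = (3, 14)
  4P = (16, 9)
  5P = (11, 10)
  6P = (21, 22)
  7P = (10, 17)
  8P = (15, 15)
  ... (continuing to 28P)
  28P = O

ord(P) = 28


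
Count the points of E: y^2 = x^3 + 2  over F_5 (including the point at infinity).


For each x in F_5, count y with y^2 = x^3 + 0 x + 2 mod 5:
  x = 2: RHS = 0, y in [0]  -> 1 point(s)
  x = 3: RHS = 4, y in [2, 3]  -> 2 point(s)
  x = 4: RHS = 1, y in [1, 4]  -> 2 point(s)
Affine points: 5. Add the point at infinity: total = 6.

#E(F_5) = 6


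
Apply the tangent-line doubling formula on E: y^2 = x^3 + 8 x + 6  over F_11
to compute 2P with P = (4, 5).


Doubling: s = (3 x1^2 + a) / (2 y1)
s = (3*4^2 + 8) / (2*5) mod 11 = 10
x3 = s^2 - 2 x1 mod 11 = 10^2 - 2*4 = 4
y3 = s (x1 - x3) - y1 mod 11 = 10 * (4 - 4) - 5 = 6

2P = (4, 6)


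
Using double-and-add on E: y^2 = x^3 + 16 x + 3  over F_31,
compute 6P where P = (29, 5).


k = 6 = 110_2 (binary, LSB first: 011)
Double-and-add from P = (29, 5):
  bit 0 = 0: acc unchanged = O
  bit 1 = 1: acc = O + (23, 18) = (23, 18)
  bit 2 = 1: acc = (23, 18) + (18, 4) = (9, 15)

6P = (9, 15)


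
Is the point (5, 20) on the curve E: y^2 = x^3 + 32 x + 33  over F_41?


Check whether y^2 = x^3 + 32 x + 33 (mod 41) for (x, y) = (5, 20).
LHS: y^2 = 20^2 mod 41 = 31
RHS: x^3 + 32 x + 33 = 5^3 + 32*5 + 33 mod 41 = 31
LHS = RHS

Yes, on the curve


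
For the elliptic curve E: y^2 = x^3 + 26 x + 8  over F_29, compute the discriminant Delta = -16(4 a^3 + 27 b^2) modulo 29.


4 a^3 + 27 b^2 = 4*26^3 + 27*8^2 = 70304 + 1728 = 72032
Delta = -16 * (72032) = -1152512
Delta mod 29 = 6

Delta = 6 (mod 29)


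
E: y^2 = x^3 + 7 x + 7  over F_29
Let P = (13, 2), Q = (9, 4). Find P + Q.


P != Q, so use the chord formula.
s = (y2 - y1) / (x2 - x1) = (2) / (25) mod 29 = 14
x3 = s^2 - x1 - x2 mod 29 = 14^2 - 13 - 9 = 0
y3 = s (x1 - x3) - y1 mod 29 = 14 * (13 - 0) - 2 = 6

P + Q = (0, 6)


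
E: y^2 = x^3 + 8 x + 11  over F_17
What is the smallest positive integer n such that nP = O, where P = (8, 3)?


Compute successive multiples of P until we hit O:
  1P = (8, 3)
  2P = (9, 9)
  3P = (2, 16)
  4P = (15, 15)
  5P = (7, 6)
  6P = (11, 6)
  7P = (16, 6)
  8P = (12, 4)
  ... (continuing to 18P)
  18P = O

ord(P) = 18


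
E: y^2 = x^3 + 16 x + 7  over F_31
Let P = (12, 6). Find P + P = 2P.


Doubling: s = (3 x1^2 + a) / (2 y1)
s = (3*12^2 + 16) / (2*6) mod 31 = 27
x3 = s^2 - 2 x1 mod 31 = 27^2 - 2*12 = 23
y3 = s (x1 - x3) - y1 mod 31 = 27 * (12 - 23) - 6 = 7

2P = (23, 7)


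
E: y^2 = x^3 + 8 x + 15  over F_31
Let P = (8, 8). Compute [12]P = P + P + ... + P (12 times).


k = 12 = 1100_2 (binary, LSB first: 0011)
Double-and-add from P = (8, 8):
  bit 0 = 0: acc unchanged = O
  bit 1 = 0: acc unchanged = O
  bit 2 = 1: acc = O + (14, 22) = (14, 22)
  bit 3 = 1: acc = (14, 22) + (22, 19) = (15, 21)

12P = (15, 21)


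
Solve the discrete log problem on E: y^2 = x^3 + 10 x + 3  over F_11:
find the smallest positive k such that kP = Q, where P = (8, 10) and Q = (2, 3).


Enumerate multiples of P until we hit Q = (2, 3):
  1P = (8, 10)
  2P = (10, 5)
  3P = (2, 8)
  4P = (6, 9)
  5P = (0, 5)
  6P = (7, 3)
  7P = (1, 6)
  8P = (3, 7)
  9P = (3, 4)
  10P = (1, 5)
  11P = (7, 8)
  12P = (0, 6)
  13P = (6, 2)
  14P = (2, 3)
Match found at i = 14.

k = 14


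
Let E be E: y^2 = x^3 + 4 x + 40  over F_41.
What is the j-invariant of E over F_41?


Delta = -16(4 a^3 + 27 b^2) mod 41 = 23
-1728 * (4 a)^3 = -1728 * (4*4)^3 mod 41 = 24
j = 24 * 23^(-1) mod 41 = 26

j = 26 (mod 41)


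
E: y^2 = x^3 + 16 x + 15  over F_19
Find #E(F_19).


For each x in F_19, count y with y^2 = x^3 + 16 x + 15 mod 19:
  x = 2: RHS = 17, y in [6, 13]  -> 2 point(s)
  x = 5: RHS = 11, y in [7, 12]  -> 2 point(s)
  x = 6: RHS = 4, y in [2, 17]  -> 2 point(s)
  x = 8: RHS = 9, y in [3, 16]  -> 2 point(s)
  x = 10: RHS = 16, y in [4, 15]  -> 2 point(s)
  x = 12: RHS = 16, y in [4, 15]  -> 2 point(s)
  x = 13: RHS = 7, y in [8, 11]  -> 2 point(s)
  x = 14: RHS = 0, y in [0]  -> 1 point(s)
  x = 15: RHS = 1, y in [1, 18]  -> 2 point(s)
  x = 16: RHS = 16, y in [4, 15]  -> 2 point(s)
  x = 18: RHS = 17, y in [6, 13]  -> 2 point(s)
Affine points: 21. Add the point at infinity: total = 22.

#E(F_19) = 22


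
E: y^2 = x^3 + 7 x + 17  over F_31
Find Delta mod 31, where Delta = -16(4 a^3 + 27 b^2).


4 a^3 + 27 b^2 = 4*7^3 + 27*17^2 = 1372 + 7803 = 9175
Delta = -16 * (9175) = -146800
Delta mod 31 = 16

Delta = 16 (mod 31)


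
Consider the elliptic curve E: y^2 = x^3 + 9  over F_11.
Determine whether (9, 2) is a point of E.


Check whether y^2 = x^3 + 0 x + 9 (mod 11) for (x, y) = (9, 2).
LHS: y^2 = 2^2 mod 11 = 4
RHS: x^3 + 0 x + 9 = 9^3 + 0*9 + 9 mod 11 = 1
LHS != RHS

No, not on the curve


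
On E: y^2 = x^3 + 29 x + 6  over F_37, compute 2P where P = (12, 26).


Doubling: s = (3 x1^2 + a) / (2 y1)
s = (3*12^2 + 29) / (2*26) mod 37 = 11
x3 = s^2 - 2 x1 mod 37 = 11^2 - 2*12 = 23
y3 = s (x1 - x3) - y1 mod 37 = 11 * (12 - 23) - 26 = 1

2P = (23, 1)


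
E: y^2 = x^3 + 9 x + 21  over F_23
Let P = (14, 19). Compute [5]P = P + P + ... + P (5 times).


k = 5 = 101_2 (binary, LSB first: 101)
Double-and-add from P = (14, 19):
  bit 0 = 1: acc = O + (14, 19) = (14, 19)
  bit 1 = 0: acc unchanged = (14, 19)
  bit 2 = 1: acc = (14, 19) + (21, 15) = (1, 13)

5P = (1, 13)


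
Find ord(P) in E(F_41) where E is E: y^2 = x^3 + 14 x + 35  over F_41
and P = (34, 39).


Compute successive multiples of P until we hit O:
  1P = (34, 39)
  2P = (12, 39)
  3P = (36, 2)
  4P = (16, 38)
  5P = (1, 38)
  6P = (31, 17)
  7P = (7, 36)
  8P = (40, 15)
  ... (continuing to 21P)
  21P = O

ord(P) = 21


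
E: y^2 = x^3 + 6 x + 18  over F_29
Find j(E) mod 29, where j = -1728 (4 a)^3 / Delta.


Delta = -16(4 a^3 + 27 b^2) mod 29 = 24
-1728 * (4 a)^3 = -1728 * (4*6)^3 mod 29 = 8
j = 8 * 24^(-1) mod 29 = 10

j = 10 (mod 29)


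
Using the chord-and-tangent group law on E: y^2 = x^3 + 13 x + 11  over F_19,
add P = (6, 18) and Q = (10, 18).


P != Q, so use the chord formula.
s = (y2 - y1) / (x2 - x1) = (0) / (4) mod 19 = 0
x3 = s^2 - x1 - x2 mod 19 = 0^2 - 6 - 10 = 3
y3 = s (x1 - x3) - y1 mod 19 = 0 * (6 - 3) - 18 = 1

P + Q = (3, 1)


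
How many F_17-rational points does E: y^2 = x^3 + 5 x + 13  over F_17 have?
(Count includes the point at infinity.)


For each x in F_17, count y with y^2 = x^3 + 5 x + 13 mod 17:
  x = 0: RHS = 13, y in [8, 9]  -> 2 point(s)
  x = 1: RHS = 2, y in [6, 11]  -> 2 point(s)
  x = 3: RHS = 4, y in [2, 15]  -> 2 point(s)
  x = 6: RHS = 4, y in [2, 15]  -> 2 point(s)
  x = 7: RHS = 0, y in [0]  -> 1 point(s)
  x = 8: RHS = 4, y in [2, 15]  -> 2 point(s)
  x = 10: RHS = 9, y in [3, 14]  -> 2 point(s)
  x = 12: RHS = 16, y in [4, 13]  -> 2 point(s)
Affine points: 15. Add the point at infinity: total = 16.

#E(F_17) = 16


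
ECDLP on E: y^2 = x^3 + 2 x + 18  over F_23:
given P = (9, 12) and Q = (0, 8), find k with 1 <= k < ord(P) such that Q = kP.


Enumerate multiples of P until we hit Q = (0, 8):
  1P = (9, 12)
  2P = (0, 8)
Match found at i = 2.

k = 2


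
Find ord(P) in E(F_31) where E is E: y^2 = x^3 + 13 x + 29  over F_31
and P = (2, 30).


Compute successive multiples of P until we hit O:
  1P = (2, 30)
  2P = (5, 23)
  3P = (26, 26)
  4P = (28, 26)
  5P = (19, 6)
  6P = (18, 9)
  7P = (8, 5)
  8P = (22, 12)
  ... (continuing to 29P)
  29P = O

ord(P) = 29


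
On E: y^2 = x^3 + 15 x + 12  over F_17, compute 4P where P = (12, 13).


k = 4 = 100_2 (binary, LSB first: 001)
Double-and-add from P = (12, 13):
  bit 0 = 0: acc unchanged = O
  bit 1 = 0: acc unchanged = O
  bit 2 = 1: acc = O + (2, 13) = (2, 13)

4P = (2, 13)


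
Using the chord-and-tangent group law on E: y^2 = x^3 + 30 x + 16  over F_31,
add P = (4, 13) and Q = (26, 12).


P != Q, so use the chord formula.
s = (y2 - y1) / (x2 - x1) = (30) / (22) mod 31 = 7
x3 = s^2 - x1 - x2 mod 31 = 7^2 - 4 - 26 = 19
y3 = s (x1 - x3) - y1 mod 31 = 7 * (4 - 19) - 13 = 6

P + Q = (19, 6)


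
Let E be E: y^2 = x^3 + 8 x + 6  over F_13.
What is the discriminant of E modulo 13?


4 a^3 + 27 b^2 = 4*8^3 + 27*6^2 = 2048 + 972 = 3020
Delta = -16 * (3020) = -48320
Delta mod 13 = 1

Delta = 1 (mod 13)


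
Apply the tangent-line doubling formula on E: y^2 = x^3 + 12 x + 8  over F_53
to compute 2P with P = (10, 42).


Doubling: s = (3 x1^2 + a) / (2 y1)
s = (3*10^2 + 12) / (2*42) mod 53 = 34
x3 = s^2 - 2 x1 mod 53 = 34^2 - 2*10 = 23
y3 = s (x1 - x3) - y1 mod 53 = 34 * (10 - 23) - 42 = 46

2P = (23, 46)


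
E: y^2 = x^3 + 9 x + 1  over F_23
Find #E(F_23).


For each x in F_23, count y with y^2 = x^3 + 9 x + 1 mod 23:
  x = 0: RHS = 1, y in [1, 22]  -> 2 point(s)
  x = 2: RHS = 4, y in [2, 21]  -> 2 point(s)
  x = 3: RHS = 9, y in [3, 20]  -> 2 point(s)
  x = 4: RHS = 9, y in [3, 20]  -> 2 point(s)
  x = 6: RHS = 18, y in [8, 15]  -> 2 point(s)
  x = 7: RHS = 16, y in [4, 19]  -> 2 point(s)
  x = 9: RHS = 6, y in [11, 12]  -> 2 point(s)
  x = 16: RHS = 9, y in [3, 20]  -> 2 point(s)
  x = 19: RHS = 16, y in [4, 19]  -> 2 point(s)
  x = 20: RHS = 16, y in [4, 19]  -> 2 point(s)
Affine points: 20. Add the point at infinity: total = 21.

#E(F_23) = 21


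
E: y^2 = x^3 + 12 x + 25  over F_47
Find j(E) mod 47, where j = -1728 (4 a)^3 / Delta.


Delta = -16(4 a^3 + 27 b^2) mod 47 = 14
-1728 * (4 a)^3 = -1728 * (4*12)^3 mod 47 = 11
j = 11 * 14^(-1) mod 47 = 31

j = 31 (mod 47)


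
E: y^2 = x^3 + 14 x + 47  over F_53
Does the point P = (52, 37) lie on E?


Check whether y^2 = x^3 + 14 x + 47 (mod 53) for (x, y) = (52, 37).
LHS: y^2 = 37^2 mod 53 = 44
RHS: x^3 + 14 x + 47 = 52^3 + 14*52 + 47 mod 53 = 32
LHS != RHS

No, not on the curve


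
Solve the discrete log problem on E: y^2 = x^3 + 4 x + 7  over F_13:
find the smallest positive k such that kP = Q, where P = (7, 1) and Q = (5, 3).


Enumerate multiples of P until we hit Q = (5, 3):
  1P = (7, 1)
  2P = (2, 6)
  3P = (5, 10)
  4P = (5, 3)
Match found at i = 4.

k = 4


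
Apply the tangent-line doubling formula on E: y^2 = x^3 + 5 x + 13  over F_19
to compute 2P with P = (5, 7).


Doubling: s = (3 x1^2 + a) / (2 y1)
s = (3*5^2 + 5) / (2*7) mod 19 = 3
x3 = s^2 - 2 x1 mod 19 = 3^2 - 2*5 = 18
y3 = s (x1 - x3) - y1 mod 19 = 3 * (5 - 18) - 7 = 11

2P = (18, 11)


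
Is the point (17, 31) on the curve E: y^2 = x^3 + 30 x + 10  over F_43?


Check whether y^2 = x^3 + 30 x + 10 (mod 43) for (x, y) = (17, 31).
LHS: y^2 = 31^2 mod 43 = 15
RHS: x^3 + 30 x + 10 = 17^3 + 30*17 + 10 mod 43 = 15
LHS = RHS

Yes, on the curve


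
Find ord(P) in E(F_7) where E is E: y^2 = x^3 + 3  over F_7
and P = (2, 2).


Compute successive multiples of P until we hit O:
  1P = (2, 2)
  2P = (5, 3)
  3P = (4, 2)
  4P = (1, 5)
  5P = (6, 3)
  6P = (3, 3)
  7P = (3, 4)
  8P = (6, 4)
  ... (continuing to 13P)
  13P = O

ord(P) = 13


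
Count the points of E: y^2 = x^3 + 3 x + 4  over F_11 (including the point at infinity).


For each x in F_11, count y with y^2 = x^3 + 3 x + 4 mod 11:
  x = 0: RHS = 4, y in [2, 9]  -> 2 point(s)
  x = 4: RHS = 3, y in [5, 6]  -> 2 point(s)
  x = 5: RHS = 1, y in [1, 10]  -> 2 point(s)
  x = 7: RHS = 5, y in [4, 7]  -> 2 point(s)
  x = 8: RHS = 1, y in [1, 10]  -> 2 point(s)
  x = 9: RHS = 1, y in [1, 10]  -> 2 point(s)
  x = 10: RHS = 0, y in [0]  -> 1 point(s)
Affine points: 13. Add the point at infinity: total = 14.

#E(F_11) = 14


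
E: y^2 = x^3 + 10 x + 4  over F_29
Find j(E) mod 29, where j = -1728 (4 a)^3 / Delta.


Delta = -16(4 a^3 + 27 b^2) mod 29 = 22
-1728 * (4 a)^3 = -1728 * (4*10)^3 mod 29 = 22
j = 22 * 22^(-1) mod 29 = 1

j = 1 (mod 29)


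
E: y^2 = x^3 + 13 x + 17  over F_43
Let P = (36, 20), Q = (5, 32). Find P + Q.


P != Q, so use the chord formula.
s = (y2 - y1) / (x2 - x1) = (12) / (12) mod 43 = 1
x3 = s^2 - x1 - x2 mod 43 = 1^2 - 36 - 5 = 3
y3 = s (x1 - x3) - y1 mod 43 = 1 * (36 - 3) - 20 = 13

P + Q = (3, 13)


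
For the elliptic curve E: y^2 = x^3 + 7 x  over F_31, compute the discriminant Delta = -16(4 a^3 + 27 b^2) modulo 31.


4 a^3 + 27 b^2 = 4*7^3 + 27*0^2 = 1372 + 0 = 1372
Delta = -16 * (1372) = -21952
Delta mod 31 = 27

Delta = 27 (mod 31)


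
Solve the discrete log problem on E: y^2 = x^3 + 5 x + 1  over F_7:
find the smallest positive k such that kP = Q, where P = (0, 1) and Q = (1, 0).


Enumerate multiples of P until we hit Q = (1, 0):
  1P = (0, 1)
  2P = (1, 0)
Match found at i = 2.

k = 2


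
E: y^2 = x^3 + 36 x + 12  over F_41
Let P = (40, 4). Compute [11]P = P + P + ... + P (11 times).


k = 11 = 1011_2 (binary, LSB first: 1101)
Double-and-add from P = (40, 4):
  bit 0 = 1: acc = O + (40, 4) = (40, 4)
  bit 1 = 1: acc = (40, 4) + (20, 32) = (1, 7)
  bit 2 = 0: acc unchanged = (1, 7)
  bit 3 = 1: acc = (1, 7) + (7, 19) = (37, 3)

11P = (37, 3)


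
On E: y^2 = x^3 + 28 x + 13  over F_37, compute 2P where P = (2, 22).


Doubling: s = (3 x1^2 + a) / (2 y1)
s = (3*2^2 + 28) / (2*22) mod 37 = 11
x3 = s^2 - 2 x1 mod 37 = 11^2 - 2*2 = 6
y3 = s (x1 - x3) - y1 mod 37 = 11 * (2 - 6) - 22 = 8

2P = (6, 8)


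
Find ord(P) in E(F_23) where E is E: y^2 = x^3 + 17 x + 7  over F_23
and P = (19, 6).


Compute successive multiples of P until we hit O:
  1P = (19, 6)
  2P = (3, 4)
  3P = (10, 21)
  4P = (7, 20)
  5P = (22, 9)
  6P = (6, 7)
  7P = (1, 5)
  8P = (15, 7)
  ... (continuing to 23P)
  23P = O

ord(P) = 23


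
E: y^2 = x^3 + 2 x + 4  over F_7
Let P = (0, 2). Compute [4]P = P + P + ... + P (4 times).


k = 4 = 100_2 (binary, LSB first: 001)
Double-and-add from P = (0, 2):
  bit 0 = 0: acc unchanged = O
  bit 1 = 0: acc unchanged = O
  bit 2 = 1: acc = O + (3, 3) = (3, 3)

4P = (3, 3)


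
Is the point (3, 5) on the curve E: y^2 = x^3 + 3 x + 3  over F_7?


Check whether y^2 = x^3 + 3 x + 3 (mod 7) for (x, y) = (3, 5).
LHS: y^2 = 5^2 mod 7 = 4
RHS: x^3 + 3 x + 3 = 3^3 + 3*3 + 3 mod 7 = 4
LHS = RHS

Yes, on the curve


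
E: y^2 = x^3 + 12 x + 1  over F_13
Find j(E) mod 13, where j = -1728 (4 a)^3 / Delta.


Delta = -16(4 a^3 + 27 b^2) mod 13 = 9
-1728 * (4 a)^3 = -1728 * (4*12)^3 mod 13 = 1
j = 1 * 9^(-1) mod 13 = 3

j = 3 (mod 13)


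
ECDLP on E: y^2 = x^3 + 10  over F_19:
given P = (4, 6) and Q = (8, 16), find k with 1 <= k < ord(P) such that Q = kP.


Enumerate multiples of P until we hit Q = (8, 16):
  1P = (4, 6)
  2P = (8, 16)
Match found at i = 2.

k = 2


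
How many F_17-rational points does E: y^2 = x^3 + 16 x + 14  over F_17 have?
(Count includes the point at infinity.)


For each x in F_17, count y with y^2 = x^3 + 16 x + 14 mod 17:
  x = 3: RHS = 4, y in [2, 15]  -> 2 point(s)
  x = 5: RHS = 15, y in [7, 10]  -> 2 point(s)
  x = 8: RHS = 8, y in [5, 12]  -> 2 point(s)
  x = 10: RHS = 1, y in [1, 16]  -> 2 point(s)
  x = 11: RHS = 8, y in [5, 12]  -> 2 point(s)
  x = 12: RHS = 13, y in [8, 9]  -> 2 point(s)
  x = 15: RHS = 8, y in [5, 12]  -> 2 point(s)
Affine points: 14. Add the point at infinity: total = 15.

#E(F_17) = 15


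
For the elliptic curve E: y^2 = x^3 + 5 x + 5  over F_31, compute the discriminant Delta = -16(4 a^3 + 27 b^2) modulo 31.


4 a^3 + 27 b^2 = 4*5^3 + 27*5^2 = 500 + 675 = 1175
Delta = -16 * (1175) = -18800
Delta mod 31 = 17

Delta = 17 (mod 31)


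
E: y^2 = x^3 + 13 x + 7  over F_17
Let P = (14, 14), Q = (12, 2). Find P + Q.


P != Q, so use the chord formula.
s = (y2 - y1) / (x2 - x1) = (5) / (15) mod 17 = 6
x3 = s^2 - x1 - x2 mod 17 = 6^2 - 14 - 12 = 10
y3 = s (x1 - x3) - y1 mod 17 = 6 * (14 - 10) - 14 = 10

P + Q = (10, 10)


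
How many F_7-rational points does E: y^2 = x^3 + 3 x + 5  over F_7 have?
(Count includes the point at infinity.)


For each x in F_7, count y with y^2 = x^3 + 3 x + 5 mod 7:
  x = 1: RHS = 2, y in [3, 4]  -> 2 point(s)
  x = 4: RHS = 4, y in [2, 5]  -> 2 point(s)
  x = 6: RHS = 1, y in [1, 6]  -> 2 point(s)
Affine points: 6. Add the point at infinity: total = 7.

#E(F_7) = 7


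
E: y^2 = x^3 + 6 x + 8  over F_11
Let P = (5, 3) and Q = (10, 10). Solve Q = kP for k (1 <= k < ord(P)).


Enumerate multiples of P until we hit Q = (10, 10):
  1P = (5, 3)
  2P = (10, 1)
  3P = (1, 2)
  4P = (3, 3)
  5P = (3, 8)
  6P = (1, 9)
  7P = (10, 10)
Match found at i = 7.

k = 7


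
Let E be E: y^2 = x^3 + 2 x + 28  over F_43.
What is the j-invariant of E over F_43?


Delta = -16(4 a^3 + 27 b^2) mod 43 = 27
-1728 * (4 a)^3 = -1728 * (4*2)^3 mod 43 = 32
j = 32 * 27^(-1) mod 43 = 41

j = 41 (mod 43)


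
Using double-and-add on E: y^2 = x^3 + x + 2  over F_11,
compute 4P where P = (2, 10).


k = 4 = 100_2 (binary, LSB first: 001)
Double-and-add from P = (2, 10):
  bit 0 = 0: acc unchanged = O
  bit 1 = 0: acc unchanged = O
  bit 2 = 1: acc = O + (10, 0) = (10, 0)

4P = (10, 0)


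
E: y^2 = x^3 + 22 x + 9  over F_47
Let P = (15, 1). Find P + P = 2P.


Doubling: s = (3 x1^2 + a) / (2 y1)
s = (3*15^2 + 22) / (2*1) mod 47 = 43
x3 = s^2 - 2 x1 mod 47 = 43^2 - 2*15 = 33
y3 = s (x1 - x3) - y1 mod 47 = 43 * (15 - 33) - 1 = 24

2P = (33, 24)


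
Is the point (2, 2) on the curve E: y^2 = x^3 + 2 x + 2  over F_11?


Check whether y^2 = x^3 + 2 x + 2 (mod 11) for (x, y) = (2, 2).
LHS: y^2 = 2^2 mod 11 = 4
RHS: x^3 + 2 x + 2 = 2^3 + 2*2 + 2 mod 11 = 3
LHS != RHS

No, not on the curve


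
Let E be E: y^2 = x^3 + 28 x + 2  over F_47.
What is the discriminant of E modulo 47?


4 a^3 + 27 b^2 = 4*28^3 + 27*2^2 = 87808 + 108 = 87916
Delta = -16 * (87916) = -1406656
Delta mod 47 = 7

Delta = 7 (mod 47)


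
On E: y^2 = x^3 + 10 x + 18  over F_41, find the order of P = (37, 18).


Compute successive multiples of P until we hit O:
  1P = (37, 18)
  2P = (13, 7)
  3P = (31, 36)
  4P = (23, 22)
  5P = (2, 13)
  6P = (38, 17)
  7P = (8, 35)
  8P = (0, 31)
  ... (continuing to 19P)
  19P = O

ord(P) = 19


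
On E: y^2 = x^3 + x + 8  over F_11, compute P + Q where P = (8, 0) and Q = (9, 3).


P != Q, so use the chord formula.
s = (y2 - y1) / (x2 - x1) = (3) / (1) mod 11 = 3
x3 = s^2 - x1 - x2 mod 11 = 3^2 - 8 - 9 = 3
y3 = s (x1 - x3) - y1 mod 11 = 3 * (8 - 3) - 0 = 4

P + Q = (3, 4)


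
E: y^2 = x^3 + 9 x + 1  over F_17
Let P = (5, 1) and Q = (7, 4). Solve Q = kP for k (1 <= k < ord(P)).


Enumerate multiples of P until we hit Q = (7, 4):
  1P = (5, 1)
  2P = (3, 15)
  3P = (7, 13)
  4P = (7, 4)
Match found at i = 4.

k = 4


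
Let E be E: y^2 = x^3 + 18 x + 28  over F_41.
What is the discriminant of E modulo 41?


4 a^3 + 27 b^2 = 4*18^3 + 27*28^2 = 23328 + 21168 = 44496
Delta = -16 * (44496) = -711936
Delta mod 41 = 29

Delta = 29 (mod 41)


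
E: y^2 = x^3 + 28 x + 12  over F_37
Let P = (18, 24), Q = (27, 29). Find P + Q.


P != Q, so use the chord formula.
s = (y2 - y1) / (x2 - x1) = (5) / (9) mod 37 = 17
x3 = s^2 - x1 - x2 mod 37 = 17^2 - 18 - 27 = 22
y3 = s (x1 - x3) - y1 mod 37 = 17 * (18 - 22) - 24 = 19

P + Q = (22, 19)


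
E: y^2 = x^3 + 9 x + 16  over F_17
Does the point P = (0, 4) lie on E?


Check whether y^2 = x^3 + 9 x + 16 (mod 17) for (x, y) = (0, 4).
LHS: y^2 = 4^2 mod 17 = 16
RHS: x^3 + 9 x + 16 = 0^3 + 9*0 + 16 mod 17 = 16
LHS = RHS

Yes, on the curve


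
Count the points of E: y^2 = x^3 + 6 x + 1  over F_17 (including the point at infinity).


For each x in F_17, count y with y^2 = x^3 + 6 x + 1 mod 17:
  x = 0: RHS = 1, y in [1, 16]  -> 2 point(s)
  x = 1: RHS = 8, y in [5, 12]  -> 2 point(s)
  x = 2: RHS = 4, y in [2, 15]  -> 2 point(s)
  x = 4: RHS = 4, y in [2, 15]  -> 2 point(s)
  x = 6: RHS = 15, y in [7, 10]  -> 2 point(s)
  x = 8: RHS = 0, y in [0]  -> 1 point(s)
  x = 9: RHS = 2, y in [6, 11]  -> 2 point(s)
  x = 11: RHS = 4, y in [2, 15]  -> 2 point(s)
  x = 12: RHS = 16, y in [4, 13]  -> 2 point(s)
  x = 13: RHS = 15, y in [7, 10]  -> 2 point(s)
  x = 15: RHS = 15, y in [7, 10]  -> 2 point(s)
Affine points: 21. Add the point at infinity: total = 22.

#E(F_17) = 22


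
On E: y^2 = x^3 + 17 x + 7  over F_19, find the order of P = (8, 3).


Compute successive multiples of P until we hit O:
  1P = (8, 3)
  2P = (3, 16)
  3P = (14, 5)
  4P = (14, 14)
  5P = (3, 3)
  6P = (8, 16)
  7P = O

ord(P) = 7


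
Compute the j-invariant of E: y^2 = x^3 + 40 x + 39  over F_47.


Delta = -16(4 a^3 + 27 b^2) mod 47 = 38
-1728 * (4 a)^3 = -1728 * (4*40)^3 mod 47 = 14
j = 14 * 38^(-1) mod 47 = 35

j = 35 (mod 47)


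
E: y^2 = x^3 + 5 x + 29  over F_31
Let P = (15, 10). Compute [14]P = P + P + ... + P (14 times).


k = 14 = 1110_2 (binary, LSB first: 0111)
Double-and-add from P = (15, 10):
  bit 0 = 0: acc unchanged = O
  bit 1 = 1: acc = O + (10, 5) = (10, 5)
  bit 2 = 1: acc = (10, 5) + (19, 15) = (4, 12)
  bit 3 = 1: acc = (4, 12) + (2, 27) = (27, 21)

14P = (27, 21)


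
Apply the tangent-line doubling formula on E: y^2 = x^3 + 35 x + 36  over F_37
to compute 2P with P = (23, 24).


Doubling: s = (3 x1^2 + a) / (2 y1)
s = (3*23^2 + 35) / (2*24) mod 37 = 23
x3 = s^2 - 2 x1 mod 37 = 23^2 - 2*23 = 2
y3 = s (x1 - x3) - y1 mod 37 = 23 * (23 - 2) - 24 = 15

2P = (2, 15)


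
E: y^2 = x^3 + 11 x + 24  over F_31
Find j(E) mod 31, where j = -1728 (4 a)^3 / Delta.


Delta = -16(4 a^3 + 27 b^2) mod 31 = 9
-1728 * (4 a)^3 = -1728 * (4*11)^3 mod 31 = 30
j = 30 * 9^(-1) mod 31 = 24

j = 24 (mod 31)


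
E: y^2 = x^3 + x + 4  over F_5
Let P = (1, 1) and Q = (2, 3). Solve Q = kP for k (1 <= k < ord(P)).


Enumerate multiples of P until we hit Q = (2, 3):
  1P = (1, 1)
  2P = (2, 2)
  3P = (3, 2)
  4P = (0, 2)
  5P = (0, 3)
  6P = (3, 3)
  7P = (2, 3)
Match found at i = 7.

k = 7


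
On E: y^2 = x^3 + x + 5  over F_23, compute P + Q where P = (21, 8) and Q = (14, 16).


P != Q, so use the chord formula.
s = (y2 - y1) / (x2 - x1) = (8) / (16) mod 23 = 12
x3 = s^2 - x1 - x2 mod 23 = 12^2 - 21 - 14 = 17
y3 = s (x1 - x3) - y1 mod 23 = 12 * (21 - 17) - 8 = 17

P + Q = (17, 17)


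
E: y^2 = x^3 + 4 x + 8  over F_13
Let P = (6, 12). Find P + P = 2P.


Doubling: s = (3 x1^2 + a) / (2 y1)
s = (3*6^2 + 4) / (2*12) mod 13 = 9
x3 = s^2 - 2 x1 mod 13 = 9^2 - 2*6 = 4
y3 = s (x1 - x3) - y1 mod 13 = 9 * (6 - 4) - 12 = 6

2P = (4, 6)


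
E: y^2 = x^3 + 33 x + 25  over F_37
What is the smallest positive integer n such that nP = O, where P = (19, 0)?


Compute successive multiples of P until we hit O:
  1P = (19, 0)
  2P = O

ord(P) = 2


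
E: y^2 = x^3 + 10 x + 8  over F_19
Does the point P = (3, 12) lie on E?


Check whether y^2 = x^3 + 10 x + 8 (mod 19) for (x, y) = (3, 12).
LHS: y^2 = 12^2 mod 19 = 11
RHS: x^3 + 10 x + 8 = 3^3 + 10*3 + 8 mod 19 = 8
LHS != RHS

No, not on the curve


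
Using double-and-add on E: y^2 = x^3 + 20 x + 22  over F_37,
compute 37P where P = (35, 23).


k = 37 = 100101_2 (binary, LSB first: 101001)
Double-and-add from P = (35, 23):
  bit 0 = 1: acc = O + (35, 23) = (35, 23)
  bit 1 = 0: acc unchanged = (35, 23)
  bit 2 = 1: acc = (35, 23) + (17, 24) = (26, 32)
  bit 3 = 0: acc unchanged = (26, 32)
  bit 4 = 0: acc unchanged = (26, 32)
  bit 5 = 1: acc = (26, 32) + (29, 33) = (15, 21)

37P = (15, 21)


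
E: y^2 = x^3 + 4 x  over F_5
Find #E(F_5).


For each x in F_5, count y with y^2 = x^3 + 4 x + 0 mod 5:
  x = 0: RHS = 0, y in [0]  -> 1 point(s)
  x = 1: RHS = 0, y in [0]  -> 1 point(s)
  x = 2: RHS = 1, y in [1, 4]  -> 2 point(s)
  x = 3: RHS = 4, y in [2, 3]  -> 2 point(s)
  x = 4: RHS = 0, y in [0]  -> 1 point(s)
Affine points: 7. Add the point at infinity: total = 8.

#E(F_5) = 8


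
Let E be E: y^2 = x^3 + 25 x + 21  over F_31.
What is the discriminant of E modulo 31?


4 a^3 + 27 b^2 = 4*25^3 + 27*21^2 = 62500 + 11907 = 74407
Delta = -16 * (74407) = -1190512
Delta mod 31 = 12

Delta = 12 (mod 31)


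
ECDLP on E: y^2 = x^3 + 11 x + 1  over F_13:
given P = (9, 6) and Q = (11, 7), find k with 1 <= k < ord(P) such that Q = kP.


Enumerate multiples of P until we hit Q = (11, 7):
  1P = (9, 6)
  2P = (5, 5)
  3P = (8, 4)
  4P = (0, 12)
  5P = (3, 3)
  6P = (11, 6)
  7P = (6, 7)
  8P = (1, 0)
  9P = (6, 6)
  10P = (11, 7)
Match found at i = 10.

k = 10


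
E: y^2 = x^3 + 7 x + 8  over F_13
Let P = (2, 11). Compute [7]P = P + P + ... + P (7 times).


k = 7 = 111_2 (binary, LSB first: 111)
Double-and-add from P = (2, 11):
  bit 0 = 1: acc = O + (2, 11) = (2, 11)
  bit 1 = 1: acc = (2, 11) + (8, 11) = (3, 2)
  bit 2 = 1: acc = (3, 2) + (11, 5) = (3, 11)

7P = (3, 11)


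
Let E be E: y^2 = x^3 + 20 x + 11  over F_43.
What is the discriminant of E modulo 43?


4 a^3 + 27 b^2 = 4*20^3 + 27*11^2 = 32000 + 3267 = 35267
Delta = -16 * (35267) = -564272
Delta mod 43 = 17

Delta = 17 (mod 43)


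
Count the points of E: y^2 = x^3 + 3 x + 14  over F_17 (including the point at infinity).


For each x in F_17, count y with y^2 = x^3 + 3 x + 14 mod 17:
  x = 1: RHS = 1, y in [1, 16]  -> 2 point(s)
  x = 3: RHS = 16, y in [4, 13]  -> 2 point(s)
  x = 5: RHS = 1, y in [1, 16]  -> 2 point(s)
  x = 7: RHS = 4, y in [2, 15]  -> 2 point(s)
  x = 11: RHS = 1, y in [1, 16]  -> 2 point(s)
  x = 15: RHS = 0, y in [0]  -> 1 point(s)
Affine points: 11. Add the point at infinity: total = 12.

#E(F_17) = 12


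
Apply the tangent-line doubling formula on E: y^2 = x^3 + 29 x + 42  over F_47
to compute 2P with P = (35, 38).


Doubling: s = (3 x1^2 + a) / (2 y1)
s = (3*35^2 + 29) / (2*38) mod 47 = 24
x3 = s^2 - 2 x1 mod 47 = 24^2 - 2*35 = 36
y3 = s (x1 - x3) - y1 mod 47 = 24 * (35 - 36) - 38 = 32

2P = (36, 32)


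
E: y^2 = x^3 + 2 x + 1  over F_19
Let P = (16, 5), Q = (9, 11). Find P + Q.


P != Q, so use the chord formula.
s = (y2 - y1) / (x2 - x1) = (6) / (12) mod 19 = 10
x3 = s^2 - x1 - x2 mod 19 = 10^2 - 16 - 9 = 18
y3 = s (x1 - x3) - y1 mod 19 = 10 * (16 - 18) - 5 = 13

P + Q = (18, 13)


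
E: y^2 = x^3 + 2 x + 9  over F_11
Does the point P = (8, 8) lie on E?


Check whether y^2 = x^3 + 2 x + 9 (mod 11) for (x, y) = (8, 8).
LHS: y^2 = 8^2 mod 11 = 9
RHS: x^3 + 2 x + 9 = 8^3 + 2*8 + 9 mod 11 = 9
LHS = RHS

Yes, on the curve


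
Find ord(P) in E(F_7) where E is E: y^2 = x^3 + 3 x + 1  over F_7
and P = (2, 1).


Compute successive multiples of P until we hit O:
  1P = (2, 1)
  2P = (5, 1)
  3P = (0, 6)
  4P = (6, 2)
  5P = (3, 4)
  6P = (4, 0)
  7P = (3, 3)
  8P = (6, 5)
  ... (continuing to 12P)
  12P = O

ord(P) = 12


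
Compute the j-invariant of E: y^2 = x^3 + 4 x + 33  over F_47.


Delta = -16(4 a^3 + 27 b^2) mod 47 = 15
-1728 * (4 a)^3 = -1728 * (4*4)^3 mod 47 = 30
j = 30 * 15^(-1) mod 47 = 2

j = 2 (mod 47)


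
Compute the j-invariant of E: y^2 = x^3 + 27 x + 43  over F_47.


Delta = -16(4 a^3 + 27 b^2) mod 47 = 26
-1728 * (4 a)^3 = -1728 * (4*27)^3 mod 47 = 10
j = 10 * 26^(-1) mod 47 = 4

j = 4 (mod 47)


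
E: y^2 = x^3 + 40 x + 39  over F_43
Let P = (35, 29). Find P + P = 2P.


Doubling: s = (3 x1^2 + a) / (2 y1)
s = (3*35^2 + 40) / (2*29) mod 43 = 4
x3 = s^2 - 2 x1 mod 43 = 4^2 - 2*35 = 32
y3 = s (x1 - x3) - y1 mod 43 = 4 * (35 - 32) - 29 = 26

2P = (32, 26)


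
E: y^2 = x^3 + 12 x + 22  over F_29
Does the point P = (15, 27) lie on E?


Check whether y^2 = x^3 + 12 x + 22 (mod 29) for (x, y) = (15, 27).
LHS: y^2 = 27^2 mod 29 = 4
RHS: x^3 + 12 x + 22 = 15^3 + 12*15 + 22 mod 29 = 10
LHS != RHS

No, not on the curve


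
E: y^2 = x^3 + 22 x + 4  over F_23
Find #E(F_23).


For each x in F_23, count y with y^2 = x^3 + 22 x + 4 mod 23:
  x = 0: RHS = 4, y in [2, 21]  -> 2 point(s)
  x = 1: RHS = 4, y in [2, 21]  -> 2 point(s)
  x = 4: RHS = 18, y in [8, 15]  -> 2 point(s)
  x = 5: RHS = 9, y in [3, 20]  -> 2 point(s)
  x = 7: RHS = 18, y in [8, 15]  -> 2 point(s)
  x = 8: RHS = 2, y in [5, 18]  -> 2 point(s)
  x = 11: RHS = 13, y in [6, 17]  -> 2 point(s)
  x = 12: RHS = 18, y in [8, 15]  -> 2 point(s)
  x = 13: RHS = 3, y in [7, 16]  -> 2 point(s)
  x = 15: RHS = 6, y in [11, 12]  -> 2 point(s)
  x = 16: RHS = 13, y in [6, 17]  -> 2 point(s)
  x = 17: RHS = 1, y in [1, 22]  -> 2 point(s)
  x = 19: RHS = 13, y in [6, 17]  -> 2 point(s)
  x = 20: RHS = 3, y in [7, 16]  -> 2 point(s)
  x = 22: RHS = 4, y in [2, 21]  -> 2 point(s)
Affine points: 30. Add the point at infinity: total = 31.

#E(F_23) = 31


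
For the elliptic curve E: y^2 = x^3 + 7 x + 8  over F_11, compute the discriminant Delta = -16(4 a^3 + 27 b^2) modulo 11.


4 a^3 + 27 b^2 = 4*7^3 + 27*8^2 = 1372 + 1728 = 3100
Delta = -16 * (3100) = -49600
Delta mod 11 = 10

Delta = 10 (mod 11)


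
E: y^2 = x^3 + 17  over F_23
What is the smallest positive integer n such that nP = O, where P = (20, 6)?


Compute successive multiples of P until we hit O:
  1P = (20, 6)
  2P = (1, 8)
  3P = (8, 0)
  4P = (1, 15)
  5P = (20, 17)
  6P = O

ord(P) = 6


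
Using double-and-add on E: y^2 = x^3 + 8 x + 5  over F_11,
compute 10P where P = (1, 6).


k = 10 = 1010_2 (binary, LSB first: 0101)
Double-and-add from P = (1, 6):
  bit 0 = 0: acc unchanged = O
  bit 1 = 1: acc = O + (9, 5) = (9, 5)
  bit 2 = 0: acc unchanged = (9, 5)
  bit 3 = 1: acc = (9, 5) + (0, 4) = (5, 4)

10P = (5, 4)


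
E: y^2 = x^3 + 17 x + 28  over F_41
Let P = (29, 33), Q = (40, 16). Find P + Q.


P != Q, so use the chord formula.
s = (y2 - y1) / (x2 - x1) = (24) / (11) mod 41 = 32
x3 = s^2 - x1 - x2 mod 41 = 32^2 - 29 - 40 = 12
y3 = s (x1 - x3) - y1 mod 41 = 32 * (29 - 12) - 33 = 19

P + Q = (12, 19)


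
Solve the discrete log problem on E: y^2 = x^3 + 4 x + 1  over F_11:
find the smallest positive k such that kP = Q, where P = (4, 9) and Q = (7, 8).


Enumerate multiples of P until we hit Q = (7, 8):
  1P = (4, 9)
  2P = (7, 8)
Match found at i = 2.

k = 2


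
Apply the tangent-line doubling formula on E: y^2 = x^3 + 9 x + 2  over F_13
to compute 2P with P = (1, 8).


Doubling: s = (3 x1^2 + a) / (2 y1)
s = (3*1^2 + 9) / (2*8) mod 13 = 4
x3 = s^2 - 2 x1 mod 13 = 4^2 - 2*1 = 1
y3 = s (x1 - x3) - y1 mod 13 = 4 * (1 - 1) - 8 = 5

2P = (1, 5)


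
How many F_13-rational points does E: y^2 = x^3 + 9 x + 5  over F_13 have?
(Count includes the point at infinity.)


For each x in F_13, count y with y^2 = x^3 + 9 x + 5 mod 13:
  x = 4: RHS = 1, y in [1, 12]  -> 2 point(s)
  x = 8: RHS = 4, y in [2, 11]  -> 2 point(s)
  x = 9: RHS = 9, y in [3, 10]  -> 2 point(s)
  x = 10: RHS = 3, y in [4, 9]  -> 2 point(s)
Affine points: 8. Add the point at infinity: total = 9.

#E(F_13) = 9


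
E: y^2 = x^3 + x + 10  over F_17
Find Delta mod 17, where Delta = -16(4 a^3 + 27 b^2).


4 a^3 + 27 b^2 = 4*1^3 + 27*10^2 = 4 + 2700 = 2704
Delta = -16 * (2704) = -43264
Delta mod 17 = 1

Delta = 1 (mod 17)


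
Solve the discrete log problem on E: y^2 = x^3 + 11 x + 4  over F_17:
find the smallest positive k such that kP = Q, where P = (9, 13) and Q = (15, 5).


Enumerate multiples of P until we hit Q = (15, 5):
  1P = (9, 13)
  2P = (3, 9)
  3P = (13, 7)
  4P = (10, 14)
  5P = (16, 14)
  6P = (0, 15)
  7P = (7, 13)
  8P = (1, 4)
  9P = (8, 3)
  10P = (15, 12)
  11P = (2, 0)
  12P = (15, 5)
Match found at i = 12.

k = 12


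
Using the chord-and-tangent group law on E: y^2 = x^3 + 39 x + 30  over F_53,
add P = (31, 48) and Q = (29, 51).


P != Q, so use the chord formula.
s = (y2 - y1) / (x2 - x1) = (3) / (51) mod 53 = 25
x3 = s^2 - x1 - x2 mod 53 = 25^2 - 31 - 29 = 35
y3 = s (x1 - x3) - y1 mod 53 = 25 * (31 - 35) - 48 = 11

P + Q = (35, 11)


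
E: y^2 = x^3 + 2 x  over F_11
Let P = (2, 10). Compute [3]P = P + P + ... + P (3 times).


k = 3 = 11_2 (binary, LSB first: 11)
Double-and-add from P = (2, 10):
  bit 0 = 1: acc = O + (2, 10) = (2, 10)
  bit 1 = 1: acc = (2, 10) + (1, 5) = (0, 0)

3P = (0, 0)


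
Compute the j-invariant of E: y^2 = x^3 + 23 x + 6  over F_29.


Delta = -16(4 a^3 + 27 b^2) mod 29 = 12
-1728 * (4 a)^3 = -1728 * (4*23)^3 mod 29 = 21
j = 21 * 12^(-1) mod 29 = 9

j = 9 (mod 29)


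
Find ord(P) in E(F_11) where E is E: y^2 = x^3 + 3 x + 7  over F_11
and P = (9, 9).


Compute successive multiples of P until we hit O:
  1P = (9, 9)
  2P = (5, 9)
  3P = (8, 2)
  4P = (10, 6)
  5P = (1, 0)
  6P = (10, 5)
  7P = (8, 9)
  8P = (5, 2)
  ... (continuing to 10P)
  10P = O

ord(P) = 10


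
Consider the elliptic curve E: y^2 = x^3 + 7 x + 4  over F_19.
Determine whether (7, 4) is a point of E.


Check whether y^2 = x^3 + 7 x + 4 (mod 19) for (x, y) = (7, 4).
LHS: y^2 = 4^2 mod 19 = 16
RHS: x^3 + 7 x + 4 = 7^3 + 7*7 + 4 mod 19 = 16
LHS = RHS

Yes, on the curve


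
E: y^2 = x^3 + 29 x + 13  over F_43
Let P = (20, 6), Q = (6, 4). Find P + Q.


P != Q, so use the chord formula.
s = (y2 - y1) / (x2 - x1) = (41) / (29) mod 43 = 37
x3 = s^2 - x1 - x2 mod 43 = 37^2 - 20 - 6 = 10
y3 = s (x1 - x3) - y1 mod 43 = 37 * (20 - 10) - 6 = 20

P + Q = (10, 20)


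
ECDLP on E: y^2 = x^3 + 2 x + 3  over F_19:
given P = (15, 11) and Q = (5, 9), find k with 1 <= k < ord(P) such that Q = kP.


Enumerate multiples of P until we hit Q = (5, 9):
  1P = (15, 11)
  2P = (5, 10)
  3P = (3, 13)
  4P = (10, 4)
  5P = (18, 0)
  6P = (10, 15)
  7P = (3, 6)
  8P = (5, 9)
Match found at i = 8.

k = 8


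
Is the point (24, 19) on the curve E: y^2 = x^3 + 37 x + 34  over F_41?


Check whether y^2 = x^3 + 37 x + 34 (mod 41) for (x, y) = (24, 19).
LHS: y^2 = 19^2 mod 41 = 33
RHS: x^3 + 37 x + 34 = 24^3 + 37*24 + 34 mod 41 = 27
LHS != RHS

No, not on the curve


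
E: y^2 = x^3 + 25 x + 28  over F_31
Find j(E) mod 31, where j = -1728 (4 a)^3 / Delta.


Delta = -16(4 a^3 + 27 b^2) mod 31 = 16
-1728 * (4 a)^3 = -1728 * (4*25)^3 mod 31 = 16
j = 16 * 16^(-1) mod 31 = 1

j = 1 (mod 31)


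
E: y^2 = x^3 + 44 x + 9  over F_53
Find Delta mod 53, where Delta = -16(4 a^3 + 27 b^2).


4 a^3 + 27 b^2 = 4*44^3 + 27*9^2 = 340736 + 2187 = 342923
Delta = -16 * (342923) = -5486768
Delta mod 53 = 4

Delta = 4 (mod 53)


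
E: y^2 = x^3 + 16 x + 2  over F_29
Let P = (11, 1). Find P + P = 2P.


Doubling: s = (3 x1^2 + a) / (2 y1)
s = (3*11^2 + 16) / (2*1) mod 29 = 1
x3 = s^2 - 2 x1 mod 29 = 1^2 - 2*11 = 8
y3 = s (x1 - x3) - y1 mod 29 = 1 * (11 - 8) - 1 = 2

2P = (8, 2)


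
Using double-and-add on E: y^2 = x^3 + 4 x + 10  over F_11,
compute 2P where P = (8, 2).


k = 2 = 10_2 (binary, LSB first: 01)
Double-and-add from P = (8, 2):
  bit 0 = 0: acc unchanged = O
  bit 1 = 1: acc = O + (9, 4) = (9, 4)

2P = (9, 4)


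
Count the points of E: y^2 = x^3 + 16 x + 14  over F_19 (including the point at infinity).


For each x in F_19, count y with y^2 = x^3 + 16 x + 14 mod 19:
  x = 2: RHS = 16, y in [4, 15]  -> 2 point(s)
  x = 4: RHS = 9, y in [3, 16]  -> 2 point(s)
  x = 11: RHS = 1, y in [1, 18]  -> 2 point(s)
  x = 13: RHS = 6, y in [5, 14]  -> 2 point(s)
  x = 15: RHS = 0, y in [0]  -> 1 point(s)
  x = 18: RHS = 16, y in [4, 15]  -> 2 point(s)
Affine points: 11. Add the point at infinity: total = 12.

#E(F_19) = 12


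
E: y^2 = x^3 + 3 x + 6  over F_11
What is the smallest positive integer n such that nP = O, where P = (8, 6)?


Compute successive multiples of P until we hit O:
  1P = (8, 6)
  2P = (4, 4)
  3P = (2, 8)
  4P = (6, 8)
  5P = (9, 6)
  6P = (5, 5)
  7P = (3, 3)
  8P = (3, 8)
  ... (continuing to 15P)
  15P = O

ord(P) = 15


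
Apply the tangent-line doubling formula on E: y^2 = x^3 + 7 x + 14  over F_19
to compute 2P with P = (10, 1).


Doubling: s = (3 x1^2 + a) / (2 y1)
s = (3*10^2 + 7) / (2*1) mod 19 = 11
x3 = s^2 - 2 x1 mod 19 = 11^2 - 2*10 = 6
y3 = s (x1 - x3) - y1 mod 19 = 11 * (10 - 6) - 1 = 5

2P = (6, 5)


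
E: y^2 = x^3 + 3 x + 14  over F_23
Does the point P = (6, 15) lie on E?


Check whether y^2 = x^3 + 3 x + 14 (mod 23) for (x, y) = (6, 15).
LHS: y^2 = 15^2 mod 23 = 18
RHS: x^3 + 3 x + 14 = 6^3 + 3*6 + 14 mod 23 = 18
LHS = RHS

Yes, on the curve


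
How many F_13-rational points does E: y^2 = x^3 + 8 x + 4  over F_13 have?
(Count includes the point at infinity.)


For each x in F_13, count y with y^2 = x^3 + 8 x + 4 mod 13:
  x = 0: RHS = 4, y in [2, 11]  -> 2 point(s)
  x = 1: RHS = 0, y in [0]  -> 1 point(s)
  x = 3: RHS = 3, y in [4, 9]  -> 2 point(s)
  x = 4: RHS = 9, y in [3, 10]  -> 2 point(s)
  x = 5: RHS = 0, y in [0]  -> 1 point(s)
  x = 7: RHS = 0, y in [0]  -> 1 point(s)
  x = 9: RHS = 12, y in [5, 8]  -> 2 point(s)
Affine points: 11. Add the point at infinity: total = 12.

#E(F_13) = 12


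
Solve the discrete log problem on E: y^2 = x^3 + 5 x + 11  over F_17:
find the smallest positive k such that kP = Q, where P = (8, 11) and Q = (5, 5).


Enumerate multiples of P until we hit Q = (5, 5):
  1P = (8, 11)
  2P = (5, 12)
  3P = (6, 11)
  4P = (3, 6)
  5P = (7, 7)
  6P = (1, 0)
  7P = (7, 10)
  8P = (3, 11)
  9P = (6, 6)
  10P = (5, 5)
Match found at i = 10.

k = 10


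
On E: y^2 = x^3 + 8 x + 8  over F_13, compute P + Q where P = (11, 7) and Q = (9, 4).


P != Q, so use the chord formula.
s = (y2 - y1) / (x2 - x1) = (10) / (11) mod 13 = 8
x3 = s^2 - x1 - x2 mod 13 = 8^2 - 11 - 9 = 5
y3 = s (x1 - x3) - y1 mod 13 = 8 * (11 - 5) - 7 = 2

P + Q = (5, 2)


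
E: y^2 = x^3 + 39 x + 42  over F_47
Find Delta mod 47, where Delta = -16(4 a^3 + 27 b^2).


4 a^3 + 27 b^2 = 4*39^3 + 27*42^2 = 237276 + 47628 = 284904
Delta = -16 * (284904) = -4558464
Delta mod 47 = 19

Delta = 19 (mod 47)


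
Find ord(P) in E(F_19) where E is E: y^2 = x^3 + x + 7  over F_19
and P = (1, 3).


Compute successive multiples of P until we hit O:
  1P = (1, 3)
  2P = (9, 17)
  3P = (18, 10)
  4P = (17, 15)
  5P = (17, 4)
  6P = (18, 9)
  7P = (9, 2)
  8P = (1, 16)
  ... (continuing to 9P)
  9P = O

ord(P) = 9


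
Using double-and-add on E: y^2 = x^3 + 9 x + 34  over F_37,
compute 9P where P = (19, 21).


k = 9 = 1001_2 (binary, LSB first: 1001)
Double-and-add from P = (19, 21):
  bit 0 = 1: acc = O + (19, 21) = (19, 21)
  bit 1 = 0: acc unchanged = (19, 21)
  bit 2 = 0: acc unchanged = (19, 21)
  bit 3 = 1: acc = (19, 21) + (32, 30) = (11, 13)

9P = (11, 13)


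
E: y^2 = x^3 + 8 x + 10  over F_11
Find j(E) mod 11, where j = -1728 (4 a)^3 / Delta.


Delta = -16(4 a^3 + 27 b^2) mod 11 = 9
-1728 * (4 a)^3 = -1728 * (4*8)^3 mod 11 = 1
j = 1 * 9^(-1) mod 11 = 5

j = 5 (mod 11)


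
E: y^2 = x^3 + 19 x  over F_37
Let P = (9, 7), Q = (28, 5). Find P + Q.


P != Q, so use the chord formula.
s = (y2 - y1) / (x2 - x1) = (35) / (19) mod 37 = 33
x3 = s^2 - x1 - x2 mod 37 = 33^2 - 9 - 28 = 16
y3 = s (x1 - x3) - y1 mod 37 = 33 * (9 - 16) - 7 = 21

P + Q = (16, 21)
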